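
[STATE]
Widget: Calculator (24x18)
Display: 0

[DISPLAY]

                       0
┌───┬───┬───┬───┐       
│ 7 │ 8 │ 9 │ ÷ │       
├───┼───┼───┼───┤       
│ 4 │ 5 │ 6 │ × │       
├───┼───┼───┼───┤       
│ 1 │ 2 │ 3 │ - │       
├───┼───┼───┼───┤       
│ 0 │ . │ = │ + │       
├───┼───┼───┼───┤       
│ C │ MC│ MR│ M+│       
└───┴───┴───┴───┘       
                        
                        
                        
                        
                        
                        


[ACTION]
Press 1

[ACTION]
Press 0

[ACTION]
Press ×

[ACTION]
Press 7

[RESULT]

                       7
┌───┬───┬───┬───┐       
│ 7 │ 8 │ 9 │ ÷ │       
├───┼───┼───┼───┤       
│ 4 │ 5 │ 6 │ × │       
├───┼───┼───┼───┤       
│ 1 │ 2 │ 3 │ - │       
├───┼───┼───┼───┤       
│ 0 │ . │ = │ + │       
├───┼───┼───┼───┤       
│ C │ MC│ MR│ M+│       
└───┴───┴───┴───┘       
                        
                        
                        
                        
                        
                        


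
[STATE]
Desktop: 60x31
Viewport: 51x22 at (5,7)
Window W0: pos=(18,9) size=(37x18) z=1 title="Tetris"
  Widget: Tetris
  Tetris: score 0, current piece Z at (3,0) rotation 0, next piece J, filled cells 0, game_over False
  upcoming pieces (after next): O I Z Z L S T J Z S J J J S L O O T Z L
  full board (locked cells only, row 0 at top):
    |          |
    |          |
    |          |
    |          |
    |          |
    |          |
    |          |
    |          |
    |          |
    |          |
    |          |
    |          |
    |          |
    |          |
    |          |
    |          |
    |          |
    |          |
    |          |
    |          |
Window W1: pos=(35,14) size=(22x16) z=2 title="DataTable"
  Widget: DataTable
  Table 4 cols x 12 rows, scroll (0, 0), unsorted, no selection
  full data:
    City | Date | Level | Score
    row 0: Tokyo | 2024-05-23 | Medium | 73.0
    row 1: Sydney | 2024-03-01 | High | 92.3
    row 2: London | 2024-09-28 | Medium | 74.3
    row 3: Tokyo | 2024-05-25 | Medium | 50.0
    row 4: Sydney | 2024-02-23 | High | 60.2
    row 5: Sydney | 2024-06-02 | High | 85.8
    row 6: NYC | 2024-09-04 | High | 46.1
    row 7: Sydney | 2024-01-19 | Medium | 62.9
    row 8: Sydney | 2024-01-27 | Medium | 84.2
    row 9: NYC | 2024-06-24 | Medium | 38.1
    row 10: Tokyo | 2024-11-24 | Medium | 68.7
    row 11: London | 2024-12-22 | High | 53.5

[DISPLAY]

                                                   
                                                   
             ┏━━━━━━━━━━━━━━━━━━━━━━━━━━━━━━━━━━━┓ 
             ┃ Tetris                            ┃ 
             ┠───────────────────────────────────┨ 
             ┃          │Next:                   ┃ 
             ┃          │█                       ┃ 
             ┃          │███  ┏━━━━━━━━━━━━━━━━━━━━
             ┃          │     ┃ DataTable          
             ┃          │     ┠────────────────────
             ┃          │     ┃City  │Date      │Le
             ┃          │Score┃──────┼──────────┼──
             ┃          │0    ┃Tokyo │2024-05-23│Me
             ┃          │     ┃Sydney│2024-03-01│Hi
             ┃          │     ┃London│2024-09-28│Me
             ┃          │     ┃Tokyo │2024-05-25│Me
             ┃          │     ┃Sydney│2024-02-23│Hi
             ┃          │     ┃Sydney│2024-06-02│Hi
             ┃          │     ┃NYC   │2024-09-04│Hi
             ┗━━━━━━━━━━━━━━━━┃Sydney│2024-01-19│Me
                              ┃Sydney│2024-01-27│Me
                              ┃NYC   │2024-06-24│Me


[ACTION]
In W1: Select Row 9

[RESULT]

                                                   
                                                   
             ┏━━━━━━━━━━━━━━━━━━━━━━━━━━━━━━━━━━━┓ 
             ┃ Tetris                            ┃ 
             ┠───────────────────────────────────┨ 
             ┃          │Next:                   ┃ 
             ┃          │█                       ┃ 
             ┃          │███  ┏━━━━━━━━━━━━━━━━━━━━
             ┃          │     ┃ DataTable          
             ┃          │     ┠────────────────────
             ┃          │     ┃City  │Date      │Le
             ┃          │Score┃──────┼──────────┼──
             ┃          │0    ┃Tokyo │2024-05-23│Me
             ┃          │     ┃Sydney│2024-03-01│Hi
             ┃          │     ┃London│2024-09-28│Me
             ┃          │     ┃Tokyo │2024-05-25│Me
             ┃          │     ┃Sydney│2024-02-23│Hi
             ┃          │     ┃Sydney│2024-06-02│Hi
             ┃          │     ┃NYC   │2024-09-04│Hi
             ┗━━━━━━━━━━━━━━━━┃Sydney│2024-01-19│Me
                              ┃Sydney│2024-01-27│Me
                              ┃>YC   │2024-06-24│Me


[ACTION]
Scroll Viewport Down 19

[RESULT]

             ┏━━━━━━━━━━━━━━━━━━━━━━━━━━━━━━━━━━━┓ 
             ┃ Tetris                            ┃ 
             ┠───────────────────────────────────┨ 
             ┃          │Next:                   ┃ 
             ┃          │█                       ┃ 
             ┃          │███  ┏━━━━━━━━━━━━━━━━━━━━
             ┃          │     ┃ DataTable          
             ┃          │     ┠────────────────────
             ┃          │     ┃City  │Date      │Le
             ┃          │Score┃──────┼──────────┼──
             ┃          │0    ┃Tokyo │2024-05-23│Me
             ┃          │     ┃Sydney│2024-03-01│Hi
             ┃          │     ┃London│2024-09-28│Me
             ┃          │     ┃Tokyo │2024-05-25│Me
             ┃          │     ┃Sydney│2024-02-23│Hi
             ┃          │     ┃Sydney│2024-06-02│Hi
             ┃          │     ┃NYC   │2024-09-04│Hi
             ┗━━━━━━━━━━━━━━━━┃Sydney│2024-01-19│Me
                              ┃Sydney│2024-01-27│Me
                              ┃>YC   │2024-06-24│Me
                              ┗━━━━━━━━━━━━━━━━━━━━
                                                   


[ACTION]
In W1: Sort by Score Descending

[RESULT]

             ┏━━━━━━━━━━━━━━━━━━━━━━━━━━━━━━━━━━━┓ 
             ┃ Tetris                            ┃ 
             ┠───────────────────────────────────┨ 
             ┃          │Next:                   ┃ 
             ┃          │█                       ┃ 
             ┃          │███  ┏━━━━━━━━━━━━━━━━━━━━
             ┃          │     ┃ DataTable          
             ┃          │     ┠────────────────────
             ┃          │     ┃City  │Date      │Le
             ┃          │Score┃──────┼──────────┼──
             ┃          │0    ┃Sydney│2024-03-01│Hi
             ┃          │     ┃Sydney│2024-06-02│Hi
             ┃          │     ┃Sydney│2024-01-27│Me
             ┃          │     ┃London│2024-09-28│Me
             ┃          │     ┃Tokyo │2024-05-23│Me
             ┃          │     ┃Tokyo │2024-11-24│Me
             ┃          │     ┃Sydney│2024-01-19│Me
             ┗━━━━━━━━━━━━━━━━┃Sydney│2024-02-23│Hi
                              ┃London│2024-12-22│Hi
                              ┃>okyo │2024-05-25│Me
                              ┗━━━━━━━━━━━━━━━━━━━━
                                                   


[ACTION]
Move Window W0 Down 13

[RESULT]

                                                   
                                                   
                                                   
                                                   
             ┏━━━━━━━━━━━━━━━━━━━━━━━━━━━━━━━━━━━┓ 
             ┃ Tetris         ┏━━━━━━━━━━━━━━━━━━━━
             ┠────────────────┃ DataTable          
             ┃          │Next:┠────────────────────
             ┃          │█    ┃City  │Date      │Le
             ┃          │███  ┃──────┼──────────┼──
             ┃          │     ┃Sydney│2024-03-01│Hi
             ┃          │     ┃Sydney│2024-06-02│Hi
             ┃          │     ┃Sydney│2024-01-27│Me
             ┃          │Score┃London│2024-09-28│Me
             ┃          │0    ┃Tokyo │2024-05-23│Me
             ┃          │     ┃Tokyo │2024-11-24│Me
             ┃          │     ┃Sydney│2024-01-19│Me
             ┃          │     ┃Sydney│2024-02-23│Hi
             ┃          │     ┃London│2024-12-22│Hi
             ┃          │     ┃>okyo │2024-05-25│Me
             ┃          │     ┗━━━━━━━━━━━━━━━━━━━━
             ┗━━━━━━━━━━━━━━━━━━━━━━━━━━━━━━━━━━━┛ 


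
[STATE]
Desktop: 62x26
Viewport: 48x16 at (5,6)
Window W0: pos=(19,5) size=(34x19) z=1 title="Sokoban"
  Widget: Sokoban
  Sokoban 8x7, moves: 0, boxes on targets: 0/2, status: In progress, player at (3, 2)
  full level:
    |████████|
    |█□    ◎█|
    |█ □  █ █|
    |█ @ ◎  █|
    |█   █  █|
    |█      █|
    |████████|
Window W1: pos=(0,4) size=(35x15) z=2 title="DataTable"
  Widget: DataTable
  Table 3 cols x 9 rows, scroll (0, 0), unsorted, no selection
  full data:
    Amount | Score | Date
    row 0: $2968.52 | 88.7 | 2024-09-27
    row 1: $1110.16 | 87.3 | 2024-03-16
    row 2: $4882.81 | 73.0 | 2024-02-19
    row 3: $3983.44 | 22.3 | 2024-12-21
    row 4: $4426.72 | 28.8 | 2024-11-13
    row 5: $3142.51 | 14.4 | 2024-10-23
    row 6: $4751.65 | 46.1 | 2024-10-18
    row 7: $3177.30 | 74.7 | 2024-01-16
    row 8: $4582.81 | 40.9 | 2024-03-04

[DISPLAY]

─────────────────────────────┨                 ┃
nt  │Score│Date              ┃─────────────────┨
────┼─────┼──────────        ┃                 ┃
8.52│88.7 │2024-09-27        ┃                 ┃
0.16│87.3 │2024-03-16        ┃                 ┃
2.81│73.0 │2024-02-19        ┃                 ┃
3.44│22.3 │2024-12-21        ┃                 ┃
6.72│28.8 │2024-11-13        ┃                 ┃
2.51│14.4 │2024-10-23        ┃                 ┃
1.65│46.1 │2024-10-18        ┃                 ┃
7.30│74.7 │2024-01-16        ┃                 ┃
2.81│40.9 │2024-03-04        ┃                 ┃
━━━━━━━━━━━━━━━━━━━━━━━━━━━━━┛                 ┃
              ┃                                ┃
              ┃                                ┃
              ┃                                ┃


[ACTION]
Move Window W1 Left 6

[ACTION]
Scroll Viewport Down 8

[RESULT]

0.16│87.3 │2024-03-16        ┃                 ┃
2.81│73.0 │2024-02-19        ┃                 ┃
3.44│22.3 │2024-12-21        ┃                 ┃
6.72│28.8 │2024-11-13        ┃                 ┃
2.51│14.4 │2024-10-23        ┃                 ┃
1.65│46.1 │2024-10-18        ┃                 ┃
7.30│74.7 │2024-01-16        ┃                 ┃
2.81│40.9 │2024-03-04        ┃                 ┃
━━━━━━━━━━━━━━━━━━━━━━━━━━━━━┛                 ┃
              ┃                                ┃
              ┃                                ┃
              ┃                                ┃
              ┃                                ┃
              ┗━━━━━━━━━━━━━━━━━━━━━━━━━━━━━━━━┛
                                                
                                                


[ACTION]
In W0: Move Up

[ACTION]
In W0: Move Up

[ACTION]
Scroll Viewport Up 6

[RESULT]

━━━━━━━━━━━━━━━━━━━━━━━━━━━━━┓                  
aTable                       ┃━━━━━━━━━━━━━━━━━┓
─────────────────────────────┨                 ┃
nt  │Score│Date              ┃─────────────────┨
────┼─────┼──────────        ┃                 ┃
8.52│88.7 │2024-09-27        ┃                 ┃
0.16│87.3 │2024-03-16        ┃                 ┃
2.81│73.0 │2024-02-19        ┃                 ┃
3.44│22.3 │2024-12-21        ┃                 ┃
6.72│28.8 │2024-11-13        ┃                 ┃
2.51│14.4 │2024-10-23        ┃                 ┃
1.65│46.1 │2024-10-18        ┃                 ┃
7.30│74.7 │2024-01-16        ┃                 ┃
2.81│40.9 │2024-03-04        ┃                 ┃
━━━━━━━━━━━━━━━━━━━━━━━━━━━━━┛                 ┃
              ┃                                ┃


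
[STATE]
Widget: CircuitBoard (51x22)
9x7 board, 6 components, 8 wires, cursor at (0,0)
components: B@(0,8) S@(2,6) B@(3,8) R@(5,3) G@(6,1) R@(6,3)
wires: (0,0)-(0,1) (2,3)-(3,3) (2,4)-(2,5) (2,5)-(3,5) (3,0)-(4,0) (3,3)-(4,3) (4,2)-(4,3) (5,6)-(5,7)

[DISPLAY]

   0 1 2 3 4 5 6 7 8                               
0  [.]─ ·                           B              
                                                   
1                                                  
                                                   
2               ·   · ─ ·   S                      
                │       │                          
3   ·           ·       ·           B              
    │           │                                  
4   ·       · ─ ·                                  
                                                   
5               R           · ─ ·                  
                                                   
6       G       R                                  
Cursor: (0,0)                                      
                                                   
                                                   
                                                   
                                                   
                                                   
                                                   
                                                   


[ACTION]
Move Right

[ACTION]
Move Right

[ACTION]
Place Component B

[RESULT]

   0 1 2 3 4 5 6 7 8                               
0   · ─ ·  [B]                      B              
                                                   
1                                                  
                                                   
2               ·   · ─ ·   S                      
                │       │                          
3   ·           ·       ·           B              
    │           │                                  
4   ·       · ─ ·                                  
                                                   
5               R           · ─ ·                  
                                                   
6       G       R                                  
Cursor: (0,2)                                      
                                                   
                                                   
                                                   
                                                   
                                                   
                                                   
                                                   


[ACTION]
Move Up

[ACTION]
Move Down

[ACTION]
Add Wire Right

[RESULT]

   0 1 2 3 4 5 6 7 8                               
0   · ─ ·   B                       B              
                                                   
1          [.]─ ·                                  
                                                   
2               ·   · ─ ·   S                      
                │       │                          
3   ·           ·       ·           B              
    │           │                                  
4   ·       · ─ ·                                  
                                                   
5               R           · ─ ·                  
                                                   
6       G       R                                  
Cursor: (1,2)                                      
                                                   
                                                   
                                                   
                                                   
                                                   
                                                   
                                                   


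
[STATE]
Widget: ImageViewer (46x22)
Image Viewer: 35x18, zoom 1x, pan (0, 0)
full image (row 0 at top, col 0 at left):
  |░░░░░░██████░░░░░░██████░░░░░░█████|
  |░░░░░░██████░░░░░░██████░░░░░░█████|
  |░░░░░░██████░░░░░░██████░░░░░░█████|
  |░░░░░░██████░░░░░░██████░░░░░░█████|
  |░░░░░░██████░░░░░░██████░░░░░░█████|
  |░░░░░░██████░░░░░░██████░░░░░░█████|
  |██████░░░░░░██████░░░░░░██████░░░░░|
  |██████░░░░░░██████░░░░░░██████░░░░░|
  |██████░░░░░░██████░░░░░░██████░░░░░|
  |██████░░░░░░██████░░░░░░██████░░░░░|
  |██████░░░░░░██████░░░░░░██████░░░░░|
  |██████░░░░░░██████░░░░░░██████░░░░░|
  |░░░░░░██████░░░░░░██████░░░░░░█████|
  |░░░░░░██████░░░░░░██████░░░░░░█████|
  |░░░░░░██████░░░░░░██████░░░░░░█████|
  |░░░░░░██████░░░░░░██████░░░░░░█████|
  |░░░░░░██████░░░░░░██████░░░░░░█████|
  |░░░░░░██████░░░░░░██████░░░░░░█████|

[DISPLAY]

░░░░░░██████░░░░░░██████░░░░░░█████           
░░░░░░██████░░░░░░██████░░░░░░█████           
░░░░░░██████░░░░░░██████░░░░░░█████           
░░░░░░██████░░░░░░██████░░░░░░█████           
░░░░░░██████░░░░░░██████░░░░░░█████           
░░░░░░██████░░░░░░██████░░░░░░█████           
██████░░░░░░██████░░░░░░██████░░░░░           
██████░░░░░░██████░░░░░░██████░░░░░           
██████░░░░░░██████░░░░░░██████░░░░░           
██████░░░░░░██████░░░░░░██████░░░░░           
██████░░░░░░██████░░░░░░██████░░░░░           
██████░░░░░░██████░░░░░░██████░░░░░           
░░░░░░██████░░░░░░██████░░░░░░█████           
░░░░░░██████░░░░░░██████░░░░░░█████           
░░░░░░██████░░░░░░██████░░░░░░█████           
░░░░░░██████░░░░░░██████░░░░░░█████           
░░░░░░██████░░░░░░██████░░░░░░█████           
░░░░░░██████░░░░░░██████░░░░░░█████           
                                              
                                              
                                              
                                              


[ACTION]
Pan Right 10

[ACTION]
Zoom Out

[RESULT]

██░░░░░░██████░░░░░░█████                     
██░░░░░░██████░░░░░░█████                     
██░░░░░░██████░░░░░░█████                     
██░░░░░░██████░░░░░░█████                     
██░░░░░░██████░░░░░░█████                     
██░░░░░░██████░░░░░░█████                     
░░██████░░░░░░██████░░░░░                     
░░██████░░░░░░██████░░░░░                     
░░██████░░░░░░██████░░░░░                     
░░██████░░░░░░██████░░░░░                     
░░██████░░░░░░██████░░░░░                     
░░██████░░░░░░██████░░░░░                     
██░░░░░░██████░░░░░░█████                     
██░░░░░░██████░░░░░░█████                     
██░░░░░░██████░░░░░░█████                     
██░░░░░░██████░░░░░░█████                     
██░░░░░░██████░░░░░░█████                     
██░░░░░░██████░░░░░░█████                     
                                              
                                              
                                              
                                              


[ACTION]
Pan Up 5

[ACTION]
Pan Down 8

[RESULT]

░░██████░░░░░░██████░░░░░                     
░░██████░░░░░░██████░░░░░                     
░░██████░░░░░░██████░░░░░                     
░░██████░░░░░░██████░░░░░                     
██░░░░░░██████░░░░░░█████                     
██░░░░░░██████░░░░░░█████                     
██░░░░░░██████░░░░░░█████                     
██░░░░░░██████░░░░░░█████                     
██░░░░░░██████░░░░░░█████                     
██░░░░░░██████░░░░░░█████                     
                                              
                                              
                                              
                                              
                                              
                                              
                                              
                                              
                                              
                                              
                                              
                                              


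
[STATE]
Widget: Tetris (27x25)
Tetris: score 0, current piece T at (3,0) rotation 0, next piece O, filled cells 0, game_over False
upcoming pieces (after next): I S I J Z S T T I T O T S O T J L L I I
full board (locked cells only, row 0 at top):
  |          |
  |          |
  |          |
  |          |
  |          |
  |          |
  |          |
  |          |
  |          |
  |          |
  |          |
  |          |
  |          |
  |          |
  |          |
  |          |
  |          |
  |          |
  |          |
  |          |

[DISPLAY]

    ▒     │Next:           
   ▒▒▒    │▓▓              
          │▓▓              
          │                
          │                
          │                
          │Score:          
          │0               
          │                
          │                
          │                
          │                
          │                
          │                
          │                
          │                
          │                
          │                
          │                
          │                
          │                
          │                
          │                
          │                
          │                


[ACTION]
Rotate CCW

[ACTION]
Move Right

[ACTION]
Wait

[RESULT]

          │Next:           
     ▒    │▓▓              
    ▒▒    │▓▓              
     ▒    │                
          │                
          │                
          │Score:          
          │0               
          │                
          │                
          │                
          │                
          │                
          │                
          │                
          │                
          │                
          │                
          │                
          │                
          │                
          │                
          │                
          │                
          │                


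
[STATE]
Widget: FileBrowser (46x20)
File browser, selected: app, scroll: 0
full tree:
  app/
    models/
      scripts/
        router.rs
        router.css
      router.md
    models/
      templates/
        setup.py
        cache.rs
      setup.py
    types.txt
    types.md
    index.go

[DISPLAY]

> [-] app/                                    
    [+] models/                               
    [+] models/                               
    types.txt                                 
    types.md                                  
    index.go                                  
                                              
                                              
                                              
                                              
                                              
                                              
                                              
                                              
                                              
                                              
                                              
                                              
                                              
                                              


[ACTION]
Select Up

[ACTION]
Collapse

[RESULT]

> [+] app/                                    
                                              
                                              
                                              
                                              
                                              
                                              
                                              
                                              
                                              
                                              
                                              
                                              
                                              
                                              
                                              
                                              
                                              
                                              
                                              


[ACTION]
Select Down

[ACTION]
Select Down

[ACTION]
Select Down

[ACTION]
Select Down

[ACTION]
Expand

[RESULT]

> [-] app/                                    
    [+] models/                               
    [+] models/                               
    types.txt                                 
    types.md                                  
    index.go                                  
                                              
                                              
                                              
                                              
                                              
                                              
                                              
                                              
                                              
                                              
                                              
                                              
                                              
                                              


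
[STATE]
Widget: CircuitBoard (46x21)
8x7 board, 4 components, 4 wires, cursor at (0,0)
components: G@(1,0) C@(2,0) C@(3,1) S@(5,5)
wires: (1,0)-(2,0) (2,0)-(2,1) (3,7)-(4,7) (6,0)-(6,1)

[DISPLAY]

   0 1 2 3 4 5 6 7                            
0  [.]                                        
                                              
1   G                                         
    │                                         
2   C ─ ·                                     
                                              
3       C                       ·             
                                │             
4                               ·             
                                              
5                       S                     
                                              
6   · ─ ·                                     
Cursor: (0,0)                                 
                                              
                                              
                                              
                                              
                                              
                                              


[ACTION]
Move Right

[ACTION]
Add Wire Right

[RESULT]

   0 1 2 3 4 5 6 7                            
0      [.]─ ·                                 
                                              
1   G                                         
    │                                         
2   C ─ ·                                     
                                              
3       C                       ·             
                                │             
4                               ·             
                                              
5                       S                     
                                              
6   · ─ ·                                     
Cursor: (0,1)                                 
                                              
                                              
                                              
                                              
                                              
                                              


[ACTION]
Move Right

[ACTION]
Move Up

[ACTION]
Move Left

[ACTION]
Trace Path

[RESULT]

   0 1 2 3 4 5 6 7                            
0      [.]─ ·                                 
                                              
1   G                                         
    │                                         
2   C ─ ·                                     
                                              
3       C                       ·             
                                │             
4                               ·             
                                              
5                       S                     
                                              
6   · ─ ·                                     
Cursor: (0,1)  Trace: Path with 2 nodes, no co
                                              
                                              
                                              
                                              
                                              
                                              


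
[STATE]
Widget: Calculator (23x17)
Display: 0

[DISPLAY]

                      0
┌───┬───┬───┬───┐      
│ 7 │ 8 │ 9 │ ÷ │      
├───┼───┼───┼───┤      
│ 4 │ 5 │ 6 │ × │      
├───┼───┼───┼───┤      
│ 1 │ 2 │ 3 │ - │      
├───┼───┼───┼───┤      
│ 0 │ . │ = │ + │      
├───┼───┼───┼───┤      
│ C │ MC│ MR│ M+│      
└───┴───┴───┴───┘      
                       
                       
                       
                       
                       


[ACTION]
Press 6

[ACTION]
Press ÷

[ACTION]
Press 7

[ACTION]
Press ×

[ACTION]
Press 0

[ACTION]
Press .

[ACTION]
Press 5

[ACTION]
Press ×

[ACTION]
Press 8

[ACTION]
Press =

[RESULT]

            3.428571429
┌───┬───┬───┬───┐      
│ 7 │ 8 │ 9 │ ÷ │      
├───┼───┼───┼───┤      
│ 4 │ 5 │ 6 │ × │      
├───┼───┼───┼───┤      
│ 1 │ 2 │ 3 │ - │      
├───┼───┼───┼───┤      
│ 0 │ . │ = │ + │      
├───┼───┼───┼───┤      
│ C │ MC│ MR│ M+│      
└───┴───┴───┴───┘      
                       
                       
                       
                       
                       


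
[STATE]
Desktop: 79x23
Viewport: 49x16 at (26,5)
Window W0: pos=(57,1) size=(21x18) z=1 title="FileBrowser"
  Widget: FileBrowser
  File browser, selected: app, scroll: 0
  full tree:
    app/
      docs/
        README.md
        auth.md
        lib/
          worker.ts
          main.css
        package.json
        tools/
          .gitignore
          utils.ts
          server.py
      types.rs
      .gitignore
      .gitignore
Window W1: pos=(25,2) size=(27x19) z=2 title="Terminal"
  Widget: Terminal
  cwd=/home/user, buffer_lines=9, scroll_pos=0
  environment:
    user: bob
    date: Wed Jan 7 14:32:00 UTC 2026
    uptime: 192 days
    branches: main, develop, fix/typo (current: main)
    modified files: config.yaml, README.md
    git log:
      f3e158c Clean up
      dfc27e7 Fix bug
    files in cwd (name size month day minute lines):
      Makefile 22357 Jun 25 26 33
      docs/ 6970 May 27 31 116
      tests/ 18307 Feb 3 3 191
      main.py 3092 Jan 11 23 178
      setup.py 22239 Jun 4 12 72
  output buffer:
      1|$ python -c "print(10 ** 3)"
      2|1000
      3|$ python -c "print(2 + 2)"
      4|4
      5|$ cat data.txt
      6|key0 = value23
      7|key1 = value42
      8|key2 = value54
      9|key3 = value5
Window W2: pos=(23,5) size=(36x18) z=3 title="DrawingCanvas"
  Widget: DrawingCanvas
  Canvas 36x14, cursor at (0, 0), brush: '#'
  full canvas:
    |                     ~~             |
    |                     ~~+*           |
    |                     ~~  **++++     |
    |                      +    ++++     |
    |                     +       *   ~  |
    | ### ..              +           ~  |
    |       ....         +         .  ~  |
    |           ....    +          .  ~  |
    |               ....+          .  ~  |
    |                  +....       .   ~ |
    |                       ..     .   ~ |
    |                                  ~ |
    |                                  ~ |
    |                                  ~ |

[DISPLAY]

━━━━━━━━━━━━━━━━━━━━━━━━━━━━━━━━┓   [+] docs/    
rawingCanvas                    ┃   types.rs     
────────────────────────────────┨   .gitignore   
                   ~~           ┃   .gitignore   
                   ~~+*         ┃                
                   ~~  **++++   ┃                
                    +    ++++   ┃                
                   +       *   ~┃                
## ..              +           ~┃                
     ....         +         .  ~┃                
         ....    +          .  ~┃                
             ....+          .  ~┃                
                +....       .   ┃                
                     ..     .   ┃━━━━━━━━━━━━━━━━
                                ┃                
                                ┃                


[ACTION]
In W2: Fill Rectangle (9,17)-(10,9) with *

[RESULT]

━━━━━━━━━━━━━━━━━━━━━━━━━━━━━━━━┓   [+] docs/    
rawingCanvas                    ┃   types.rs     
────────────────────────────────┨   .gitignore   
                   ~~           ┃   .gitignore   
                   ~~+*         ┃                
                   ~~  **++++   ┃                
                    +    ++++   ┃                
                   +       *   ~┃                
## ..              +           ~┃                
     ....         +         .  ~┃                
         ....    +          .  ~┃                
             ....+          .  ~┃                
       *********+....       .   ┃                
       *********     ..     .   ┃━━━━━━━━━━━━━━━━
                                ┃                
                                ┃                


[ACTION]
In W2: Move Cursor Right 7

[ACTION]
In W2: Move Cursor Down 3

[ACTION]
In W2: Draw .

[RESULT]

━━━━━━━━━━━━━━━━━━━━━━━━━━━━━━━━┓   [+] docs/    
rawingCanvas                    ┃   types.rs     
────────────────────────────────┨   .gitignore   
                   ~~           ┃   .gitignore   
                   ~~+*         ┃                
                   ~~  **++++   ┃                
     .              +    ++++   ┃                
                   +       *   ~┃                
## ..              +           ~┃                
     ....         +         .  ~┃                
         ....    +          .  ~┃                
             ....+          .  ~┃                
       *********+....       .   ┃                
       *********     ..     .   ┃━━━━━━━━━━━━━━━━
                                ┃                
                                ┃                


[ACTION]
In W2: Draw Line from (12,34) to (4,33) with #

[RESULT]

━━━━━━━━━━━━━━━━━━━━━━━━━━━━━━━━┓   [+] docs/    
rawingCanvas                    ┃   types.rs     
────────────────────────────────┨   .gitignore   
                   ~~           ┃   .gitignore   
                   ~~+*         ┃                
                   ~~  **++++   ┃                
     .              +    ++++   ┃                
                   +       *   #┃                
## ..              +           #┃                
     ....         +         .  #┃                
         ....    +          .  #┃                
             ....+          .  ~┃                
       *********+....       .   ┃                
       *********     ..     .   ┃━━━━━━━━━━━━━━━━
                                ┃                
                                ┃                
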